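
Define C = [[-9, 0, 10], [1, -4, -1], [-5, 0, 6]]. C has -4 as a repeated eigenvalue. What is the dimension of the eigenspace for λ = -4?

C + 4I = [[-5, 0, 10], [1, 0, -1], [-5, 0, 10]].
This matrix has rank 2, so its null space has dimension 3 − 2 = 1.

1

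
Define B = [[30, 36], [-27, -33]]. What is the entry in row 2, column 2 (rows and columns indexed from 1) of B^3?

-945

Characteristic polynomial: λ^2 + 3λ - 18 = (λ - 3)(λ + 6), so the eigenvalues are -6, 3.
λ=-6: eigenvector (-1, 1).
λ=3: eigenvector (4, -3).
P = [[-1, 4], [1, -3]], D = diag(-6, 3), P⁻¹ = [[3, 4], [1, 1]].
B³ = P·diag(-216, 27)·P⁻¹ = [[756, 972], [-729, -945]].
The requested entry is -945.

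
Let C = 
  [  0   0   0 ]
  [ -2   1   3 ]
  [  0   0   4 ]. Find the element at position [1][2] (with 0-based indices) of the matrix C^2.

15

Characteristic polynomial: s^3 - 5s^2 + 4s = s(s - 4)(s - 1), so the eigenvalues are 0, 1, 4.
s=0: eigenvector (1, 2, 0).
s=1: eigenvector (0, 1, 0).
s=4: eigenvector (0, 1, 1).
P = [[1, 0, 0], [2, 1, 1], [0, 0, 1]], D = diag(0, 1, 4), P⁻¹ = [[1, 0, 0], [-2, 1, -1], [0, 0, 1]].
C² = P·diag(0, 1, 16)·P⁻¹ = [[0, 0, 0], [-2, 1, 15], [0, 0, 16]].
The requested entry is 15.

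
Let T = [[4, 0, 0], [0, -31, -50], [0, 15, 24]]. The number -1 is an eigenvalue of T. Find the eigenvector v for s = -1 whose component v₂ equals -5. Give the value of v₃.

3

T + 1I = [[5, 0, 0], [0, -30, -50], [0, 15, 25]].
Solving (T + 1I)v = 0 gives the eigenspace spanned by (0, -5, 3).
With v₂ = -5, v = (0, -5, 3), so v₃ = 3.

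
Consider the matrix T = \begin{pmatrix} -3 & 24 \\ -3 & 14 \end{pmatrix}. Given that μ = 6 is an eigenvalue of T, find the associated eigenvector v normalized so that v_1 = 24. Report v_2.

9

T − 6I = [[-9, 24], [-3, 8]].
Solving (T − 6I)v = 0 gives the eigenspace spanned by (24, 9).
With v_1 = 24, v = (24, 9), so v_2 = 9.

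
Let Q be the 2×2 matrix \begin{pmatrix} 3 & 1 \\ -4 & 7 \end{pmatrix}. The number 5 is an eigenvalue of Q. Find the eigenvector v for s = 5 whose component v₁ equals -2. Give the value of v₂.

Q − 5I = [[-2, 1], [-4, 2]].
Solving (Q − 5I)v = 0 gives the eigenspace spanned by (-2, -4).
With v₁ = -2, v = (-2, -4), so v₂ = -4.

-4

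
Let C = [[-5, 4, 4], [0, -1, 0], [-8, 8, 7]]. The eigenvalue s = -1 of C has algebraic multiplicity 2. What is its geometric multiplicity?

2

C + 1I = [[-4, 4, 4], [0, 0, 0], [-8, 8, 8]].
This matrix has rank 1, so its null space has dimension 3 − 1 = 2.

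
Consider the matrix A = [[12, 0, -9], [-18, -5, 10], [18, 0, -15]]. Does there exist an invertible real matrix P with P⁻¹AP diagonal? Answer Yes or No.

Characteristic polynomial: p(s) = s^3 + 8s^2 - 3s - 90 = (s - 3)(s + 5)(s + 6).
All 3 eigenvalues are distinct, so A is diagonalizable.

Yes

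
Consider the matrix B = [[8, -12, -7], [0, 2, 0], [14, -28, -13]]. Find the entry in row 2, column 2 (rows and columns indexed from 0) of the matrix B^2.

Characteristic polynomial: λ^3 + 3λ^2 - 16λ + 12 = (λ - 2)(λ - 1)(λ + 6), so the eigenvalues are -6, 1, 2.
λ=-6: eigenvector (-1, 0, -2).
λ=2: eigenvector (2, 1, 0).
λ=1: eigenvector (1, 0, 1).
P = [[-1, 2, 1], [0, 1, 0], [-2, 0, 1]], D = diag(-6, 2, 1), P⁻¹ = [[1, -2, -1], [0, 1, 0], [2, -4, -1]].
B² = P·diag(36, 4, 1)·P⁻¹ = [[-34, 76, 35], [0, 4, 0], [-70, 140, 71]].
The requested entry is 71.

71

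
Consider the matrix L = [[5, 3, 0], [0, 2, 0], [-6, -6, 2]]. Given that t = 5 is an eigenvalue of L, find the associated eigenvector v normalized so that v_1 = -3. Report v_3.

L − 5I = [[0, 3, 0], [0, -3, 0], [-6, -6, -3]].
Solving (L − 5I)v = 0 gives the eigenspace spanned by (-3, 0, 6).
With v_1 = -3, v = (-3, 0, 6), so v_3 = 6.

6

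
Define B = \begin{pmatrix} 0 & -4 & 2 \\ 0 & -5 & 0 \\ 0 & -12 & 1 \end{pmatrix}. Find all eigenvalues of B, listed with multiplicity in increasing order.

Characteristic polynomial: p(μ) = μ^3 + 4μ^2 - 5μ = μ(μ - 1)(μ + 5).
Roots (with multiplicity): -5, 0, 1.

-5, 0, 1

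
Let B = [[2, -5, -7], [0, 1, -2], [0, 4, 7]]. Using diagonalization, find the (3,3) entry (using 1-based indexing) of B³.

Characteristic polynomial: λ^3 - 10λ^2 + 31λ - 30 = (λ - 5)(λ - 3)(λ - 2), so the eigenvalues are 2, 3, 5.
λ=2: eigenvector (1, 0, 0).
λ=5: eigenvector (3, 1, -2).
λ=3: eigenvector (2, 1, -1).
P = [[1, 3, 2], [0, 1, 1], [0, -2, -1]], D = diag(2, 5, 3), P⁻¹ = [[1, -1, 1], [0, -1, -1], [0, 2, 1]].
B³ = P·diag(8, 125, 27)·P⁻¹ = [[8, -275, -313], [0, -71, -98], [0, 196, 223]].
The requested entry is 223.

223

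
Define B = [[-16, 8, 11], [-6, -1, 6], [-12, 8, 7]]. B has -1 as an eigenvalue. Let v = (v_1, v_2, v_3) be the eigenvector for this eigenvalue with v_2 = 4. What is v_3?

8

B + 1I = [[-15, 8, 11], [-6, 0, 6], [-12, 8, 8]].
Solving (B + 1I)v = 0 gives the eigenspace spanned by (8, 4, 8).
With v_2 = 4, v = (8, 4, 8), so v_3 = 8.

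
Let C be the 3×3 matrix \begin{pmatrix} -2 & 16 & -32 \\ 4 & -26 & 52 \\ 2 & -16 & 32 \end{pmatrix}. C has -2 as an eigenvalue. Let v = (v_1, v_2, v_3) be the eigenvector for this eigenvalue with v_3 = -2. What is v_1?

2

C + 2I = [[0, 16, -32], [4, -24, 52], [2, -16, 34]].
Solving (C + 2I)v = 0 gives the eigenspace spanned by (2, -4, -2).
With v_3 = -2, v = (2, -4, -2), so v_1 = 2.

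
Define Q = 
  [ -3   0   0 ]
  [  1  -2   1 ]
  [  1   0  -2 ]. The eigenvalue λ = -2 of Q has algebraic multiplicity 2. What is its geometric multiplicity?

Q + 2I = [[-1, 0, 0], [1, 0, 1], [1, 0, 0]].
This matrix has rank 2, so its null space has dimension 3 − 2 = 1.

1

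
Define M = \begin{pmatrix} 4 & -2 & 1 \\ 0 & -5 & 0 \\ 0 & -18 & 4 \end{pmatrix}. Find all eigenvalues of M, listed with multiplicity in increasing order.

-5, 4, 4

Characteristic polynomial: p(μ) = μ^3 - 3μ^2 - 24μ + 80 = (μ - 4)^2(μ + 5).
Roots (with multiplicity): -5, 4, 4.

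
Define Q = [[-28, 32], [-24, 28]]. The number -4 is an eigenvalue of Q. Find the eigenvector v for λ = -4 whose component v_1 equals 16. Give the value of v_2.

12

Q + 4I = [[-24, 32], [-24, 32]].
Solving (Q + 4I)v = 0 gives the eigenspace spanned by (16, 12).
With v_1 = 16, v = (16, 12), so v_2 = 12.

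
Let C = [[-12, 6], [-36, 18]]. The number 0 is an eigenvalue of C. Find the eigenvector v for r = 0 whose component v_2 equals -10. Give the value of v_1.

-5

C = [[-12, 6], [-36, 18]].
Solving (C)v = 0 gives the eigenspace spanned by (-5, -10).
With v_2 = -10, v = (-5, -10), so v_1 = -5.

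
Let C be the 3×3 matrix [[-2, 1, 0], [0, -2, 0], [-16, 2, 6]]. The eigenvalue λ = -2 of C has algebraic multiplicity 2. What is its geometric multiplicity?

C + 2I = [[0, 1, 0], [0, 0, 0], [-16, 2, 8]].
This matrix has rank 2, so its null space has dimension 3 − 2 = 1.

1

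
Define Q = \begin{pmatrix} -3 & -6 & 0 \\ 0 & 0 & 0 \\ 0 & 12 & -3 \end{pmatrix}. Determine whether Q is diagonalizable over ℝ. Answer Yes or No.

Yes

Characteristic polynomial: p(t) = t^3 + 6t^2 + 9t = t(t + 3)^2.
t = -3 has algebraic multiplicity 2; rank(Q + 3I) = 1, so geometric multiplicity = 2.
Every eigenvalue has geometric = algebraic multiplicity, so Q is diagonalizable.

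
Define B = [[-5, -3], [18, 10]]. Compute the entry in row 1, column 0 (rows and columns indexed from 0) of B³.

Characteristic polynomial: λ^2 - 5λ + 4 = (λ - 4)(λ - 1), so the eigenvalues are 1, 4.
λ=1: eigenvector (1, -2).
λ=4: eigenvector (-1, 3).
P = [[1, -1], [-2, 3]], D = diag(1, 4), P⁻¹ = [[3, 1], [2, 1]].
B³ = P·diag(1, 64)·P⁻¹ = [[-125, -63], [378, 190]].
The requested entry is 378.

378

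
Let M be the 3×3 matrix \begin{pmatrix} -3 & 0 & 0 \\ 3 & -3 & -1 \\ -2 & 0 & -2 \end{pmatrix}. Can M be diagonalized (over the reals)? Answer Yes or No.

Characteristic polynomial: p(r) = r^3 + 8r^2 + 21r + 18 = (r + 2)(r + 3)^2.
r = -3 has algebraic multiplicity 2; rank(M + 3I) = 2, so geometric multiplicity = 1.
Geometric multiplicity < algebraic multiplicity, so M is not diagonalizable.

No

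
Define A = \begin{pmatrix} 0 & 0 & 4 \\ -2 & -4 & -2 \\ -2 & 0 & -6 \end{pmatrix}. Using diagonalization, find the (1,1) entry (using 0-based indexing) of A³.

Characteristic polynomial: μ^3 + 10μ^2 + 32μ + 32 = (μ + 2)(μ + 4)^2, so the eigenvalues are -4, -4, -2.
μ=-4: eigenvector (1, 0, -1).
μ=-4: eigenvector (-2, 1, 2).
μ=-2: eigenvector (2, -1, -1).
P = [[1, -2, 2], [0, 1, -1], [-1, 2, -1]], D = diag(-4, -4, -2), P⁻¹ = [[1, 2, 0], [1, 1, 1], [1, 0, 1]].
A³ = P·diag(-64, -64, -8)·P⁻¹ = [[48, 0, 112], [-56, -64, -56], [-56, 0, -120]].
The requested entry is -64.

-64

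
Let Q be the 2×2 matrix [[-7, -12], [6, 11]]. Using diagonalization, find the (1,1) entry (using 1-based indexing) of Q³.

Characteristic polynomial: r^2 - 4r - 5 = (r - 5)(r + 1), so the eigenvalues are -1, 5.
r=5: eigenvector (1, -1).
r=-1: eigenvector (2, -1).
P = [[1, 2], [-1, -1]], D = diag(5, -1), P⁻¹ = [[-1, -2], [1, 1]].
Q³ = P·diag(125, -1)·P⁻¹ = [[-127, -252], [126, 251]].
The requested entry is -127.

-127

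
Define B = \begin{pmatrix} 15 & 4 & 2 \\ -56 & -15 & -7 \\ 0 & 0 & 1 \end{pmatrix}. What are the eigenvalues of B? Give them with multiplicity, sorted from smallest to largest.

-1, 1, 1

Characteristic polynomial: p(s) = s^3 - s^2 - s + 1 = (s - 1)^2(s + 1).
Roots (with multiplicity): -1, 1, 1.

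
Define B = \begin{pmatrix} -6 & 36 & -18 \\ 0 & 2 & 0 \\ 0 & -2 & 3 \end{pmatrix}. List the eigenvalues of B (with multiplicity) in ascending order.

-6, 2, 3

Characteristic polynomial: p(s) = s^3 + s^2 - 24s + 36 = (s - 3)(s - 2)(s + 6).
Roots (with multiplicity): -6, 2, 3.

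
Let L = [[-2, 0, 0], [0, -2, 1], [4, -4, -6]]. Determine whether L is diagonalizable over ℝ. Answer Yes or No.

Characteristic polynomial: p(s) = s^3 + 10s^2 + 32s + 32 = (s + 2)(s + 4)^2.
s = -4 has algebraic multiplicity 2; rank(L + 4I) = 2, so geometric multiplicity = 1.
Geometric multiplicity < algebraic multiplicity, so L is not diagonalizable.

No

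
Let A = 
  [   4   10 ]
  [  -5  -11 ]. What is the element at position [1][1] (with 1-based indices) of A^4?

-1294

Characteristic polynomial: r^2 + 7r + 6 = (r + 1)(r + 6), so the eigenvalues are -6, -1.
r=-6: eigenvector (1, -1).
r=-1: eigenvector (2, -1).
P = [[1, 2], [-1, -1]], D = diag(-6, -1), P⁻¹ = [[-1, -2], [1, 1]].
A⁴ = P·diag(1296, 1)·P⁻¹ = [[-1294, -2590], [1295, 2591]].
The requested entry is -1294.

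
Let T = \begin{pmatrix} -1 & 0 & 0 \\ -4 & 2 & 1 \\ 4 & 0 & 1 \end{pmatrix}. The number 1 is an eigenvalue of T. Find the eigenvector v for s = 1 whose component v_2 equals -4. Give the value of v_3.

4

T − 1I = [[-2, 0, 0], [-4, 1, 1], [4, 0, 0]].
Solving (T − 1I)v = 0 gives the eigenspace spanned by (0, -4, 4).
With v_2 = -4, v = (0, -4, 4), so v_3 = 4.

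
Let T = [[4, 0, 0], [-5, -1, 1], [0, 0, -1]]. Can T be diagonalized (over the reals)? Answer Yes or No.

No

Characteristic polynomial: p(r) = r^3 - 2r^2 - 7r - 4 = (r - 4)(r + 1)^2.
r = -1 has algebraic multiplicity 2; rank(T + 1I) = 2, so geometric multiplicity = 1.
Geometric multiplicity < algebraic multiplicity, so T is not diagonalizable.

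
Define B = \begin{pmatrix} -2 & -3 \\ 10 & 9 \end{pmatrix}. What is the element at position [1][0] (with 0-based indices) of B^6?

33670

Characteristic polynomial: λ^2 - 7λ + 12 = (λ - 4)(λ - 3), so the eigenvalues are 3, 4.
λ=3: eigenvector (3, -5).
λ=4: eigenvector (1, -2).
P = [[3, 1], [-5, -2]], D = diag(3, 4), P⁻¹ = [[2, 1], [-5, -3]].
B⁶ = P·diag(729, 4096)·P⁻¹ = [[-16106, -10101], [33670, 20931]].
The requested entry is 33670.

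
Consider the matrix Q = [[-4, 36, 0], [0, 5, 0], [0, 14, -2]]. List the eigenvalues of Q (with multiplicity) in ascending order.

-4, -2, 5

Characteristic polynomial: p(s) = s^3 + s^2 - 22s - 40 = (s - 5)(s + 2)(s + 4).
Roots (with multiplicity): -4, -2, 5.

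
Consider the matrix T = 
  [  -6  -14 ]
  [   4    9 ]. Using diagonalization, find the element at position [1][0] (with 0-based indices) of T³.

28

Characteristic polynomial: s^2 - 3s + 2 = (s - 2)(s - 1), so the eigenvalues are 1, 2.
s=1: eigenvector (-2, 1).
s=2: eigenvector (-7, 4).
P = [[-2, -7], [1, 4]], D = diag(1, 2), P⁻¹ = [[-4, -7], [1, 2]].
T³ = P·diag(1, 8)·P⁻¹ = [[-48, -98], [28, 57]].
The requested entry is 28.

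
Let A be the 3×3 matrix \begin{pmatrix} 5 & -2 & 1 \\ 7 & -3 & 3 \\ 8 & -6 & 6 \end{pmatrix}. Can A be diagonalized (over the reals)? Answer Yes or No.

Characteristic polynomial: p(r) = r^3 - 8r^2 + 21r - 18 = (r - 3)^2(r - 2).
r = 3 has algebraic multiplicity 2; rank(A − 3I) = 2, so geometric multiplicity = 1.
Geometric multiplicity < algebraic multiplicity, so A is not diagonalizable.

No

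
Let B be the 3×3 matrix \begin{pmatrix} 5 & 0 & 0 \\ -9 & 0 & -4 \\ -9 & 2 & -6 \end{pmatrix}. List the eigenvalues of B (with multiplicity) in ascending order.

Characteristic polynomial: p(λ) = λ^3 + λ^2 - 22λ - 40 = (λ - 5)(λ + 2)(λ + 4).
Roots (with multiplicity): -4, -2, 5.

-4, -2, 5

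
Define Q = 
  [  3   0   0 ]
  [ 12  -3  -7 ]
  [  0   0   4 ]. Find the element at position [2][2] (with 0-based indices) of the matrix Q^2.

Characteristic polynomial: t^3 - 4t^2 - 9t + 36 = (t - 4)(t - 3)(t + 3), so the eigenvalues are -3, 3, 4.
t=3: eigenvector (1, 2, 0).
t=-3: eigenvector (0, 1, 0).
t=4: eigenvector (0, -1, 1).
P = [[1, 0, 0], [2, 1, -1], [0, 0, 1]], D = diag(3, -3, 4), P⁻¹ = [[1, 0, 0], [-2, 1, 1], [0, 0, 1]].
Q² = P·diag(9, 9, 16)·P⁻¹ = [[9, 0, 0], [0, 9, -7], [0, 0, 16]].
The requested entry is 16.

16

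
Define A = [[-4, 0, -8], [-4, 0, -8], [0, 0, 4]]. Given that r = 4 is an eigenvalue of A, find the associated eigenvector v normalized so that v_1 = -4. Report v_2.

-4

A − 4I = [[-8, 0, -8], [-4, -4, -8], [0, 0, 0]].
Solving (A − 4I)v = 0 gives the eigenspace spanned by (-4, -4, 4).
With v_1 = -4, v = (-4, -4, 4), so v_2 = -4.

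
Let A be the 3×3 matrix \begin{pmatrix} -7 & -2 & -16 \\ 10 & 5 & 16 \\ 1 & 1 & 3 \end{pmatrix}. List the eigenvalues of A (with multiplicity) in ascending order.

Characteristic polynomial: p(μ) = μ^3 - μ^2 - 21μ + 45 = (μ - 3)^2(μ + 5).
Roots (with multiplicity): -5, 3, 3.

-5, 3, 3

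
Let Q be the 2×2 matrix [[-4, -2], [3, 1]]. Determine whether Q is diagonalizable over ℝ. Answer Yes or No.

Yes

Characteristic polynomial: p(s) = s^2 + 3s + 2 = (s + 1)(s + 2).
All 2 eigenvalues are distinct, so Q is diagonalizable.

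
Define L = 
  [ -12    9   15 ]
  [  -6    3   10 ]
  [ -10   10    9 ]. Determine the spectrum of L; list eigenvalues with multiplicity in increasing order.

Characteristic polynomial: p(s) = s^3 - 13s - 12 = (s - 4)(s + 1)(s + 3).
Roots (with multiplicity): -3, -1, 4.

-3, -1, 4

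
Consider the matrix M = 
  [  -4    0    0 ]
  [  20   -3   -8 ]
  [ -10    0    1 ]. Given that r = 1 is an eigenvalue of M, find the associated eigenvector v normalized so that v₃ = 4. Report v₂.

M − 1I = [[-5, 0, 0], [20, -4, -8], [-10, 0, 0]].
Solving (M − 1I)v = 0 gives the eigenspace spanned by (0, -8, 4).
With v₃ = 4, v = (0, -8, 4), so v₂ = -8.

-8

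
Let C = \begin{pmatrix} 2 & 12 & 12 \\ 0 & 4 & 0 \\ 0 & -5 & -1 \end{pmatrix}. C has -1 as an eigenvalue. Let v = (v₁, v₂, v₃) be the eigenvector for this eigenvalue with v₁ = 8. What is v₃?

C + 1I = [[3, 12, 12], [0, 5, 0], [0, -5, 0]].
Solving (C + 1I)v = 0 gives the eigenspace spanned by (8, 0, -2).
With v₁ = 8, v = (8, 0, -2), so v₃ = -2.

-2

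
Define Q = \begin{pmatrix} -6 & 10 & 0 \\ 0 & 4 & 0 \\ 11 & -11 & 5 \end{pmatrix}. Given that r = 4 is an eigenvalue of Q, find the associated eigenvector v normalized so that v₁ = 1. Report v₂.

1

Q − 4I = [[-10, 10, 0], [0, 0, 0], [11, -11, 1]].
Solving (Q − 4I)v = 0 gives the eigenspace spanned by (1, 1, 0).
With v₁ = 1, v = (1, 1, 0), so v₂ = 1.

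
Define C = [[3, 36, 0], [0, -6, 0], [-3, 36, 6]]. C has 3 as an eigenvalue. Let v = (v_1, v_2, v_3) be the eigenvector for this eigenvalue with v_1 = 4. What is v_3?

C − 3I = [[0, 36, 0], [0, -9, 0], [-3, 36, 3]].
Solving (C − 3I)v = 0 gives the eigenspace spanned by (4, 0, 4).
With v_1 = 4, v = (4, 0, 4), so v_3 = 4.

4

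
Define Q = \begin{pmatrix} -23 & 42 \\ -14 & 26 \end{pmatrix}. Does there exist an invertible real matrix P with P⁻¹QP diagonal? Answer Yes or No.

Characteristic polynomial: p(s) = s^2 - 3s - 10 = (s - 5)(s + 2).
All 2 eigenvalues are distinct, so Q is diagonalizable.

Yes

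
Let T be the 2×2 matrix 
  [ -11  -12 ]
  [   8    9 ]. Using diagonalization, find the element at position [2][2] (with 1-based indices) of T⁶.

-1455

Characteristic polynomial: μ^2 + 2μ - 3 = (μ - 1)(μ + 3), so the eigenvalues are -3, 1.
μ=-3: eigenvector (-3, 2).
μ=1: eigenvector (1, -1).
P = [[-3, 1], [2, -1]], D = diag(-3, 1), P⁻¹ = [[-1, -1], [-2, -3]].
T⁶ = P·diag(729, 1)·P⁻¹ = [[2185, 2184], [-1456, -1455]].
The requested entry is -1455.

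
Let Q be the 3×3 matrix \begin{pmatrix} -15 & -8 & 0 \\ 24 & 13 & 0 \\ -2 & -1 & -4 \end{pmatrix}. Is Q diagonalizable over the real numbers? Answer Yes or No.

Characteristic polynomial: p(s) = s^3 + 6s^2 + 5s - 12 = (s - 1)(s + 3)(s + 4).
All 3 eigenvalues are distinct, so Q is diagonalizable.

Yes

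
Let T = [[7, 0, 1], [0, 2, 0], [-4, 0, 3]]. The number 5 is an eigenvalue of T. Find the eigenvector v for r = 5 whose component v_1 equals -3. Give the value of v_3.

T − 5I = [[2, 0, 1], [0, -3, 0], [-4, 0, -2]].
Solving (T − 5I)v = 0 gives the eigenspace spanned by (-3, 0, 6).
With v_1 = -3, v = (-3, 0, 6), so v_3 = 6.

6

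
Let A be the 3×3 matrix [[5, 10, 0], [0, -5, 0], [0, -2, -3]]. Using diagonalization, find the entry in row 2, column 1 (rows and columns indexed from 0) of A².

16

Characteristic polynomial: μ^3 + 3μ^2 - 25μ - 75 = (μ - 5)(μ + 3)(μ + 5), so the eigenvalues are -5, -3, 5.
μ=5: eigenvector (1, 0, 0).
μ=-3: eigenvector (0, 0, 1).
μ=-5: eigenvector (1, -1, -1).
P = [[1, 0, 1], [0, 0, -1], [0, 1, -1]], D = diag(5, -3, -5), P⁻¹ = [[1, 1, 0], [0, -1, 1], [0, -1, 0]].
A² = P·diag(25, 9, 25)·P⁻¹ = [[25, 0, 0], [0, 25, 0], [0, 16, 9]].
The requested entry is 16.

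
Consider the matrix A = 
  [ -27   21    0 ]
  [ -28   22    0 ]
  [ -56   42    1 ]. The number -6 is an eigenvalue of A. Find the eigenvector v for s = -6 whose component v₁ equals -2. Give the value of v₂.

A + 6I = [[-21, 21, 0], [-28, 28, 0], [-56, 42, 7]].
Solving (A + 6I)v = 0 gives the eigenspace spanned by (-2, -2, -4).
With v₁ = -2, v = (-2, -2, -4), so v₂ = -2.

-2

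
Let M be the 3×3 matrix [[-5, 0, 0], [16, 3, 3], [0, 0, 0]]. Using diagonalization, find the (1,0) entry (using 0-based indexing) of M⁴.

Characteristic polynomial: λ^3 + 2λ^2 - 15λ = λ(λ - 3)(λ + 5), so the eigenvalues are -5, 0, 3.
λ=0: eigenvector (0, -1, 1).
λ=3: eigenvector (0, 1, 0).
λ=-5: eigenvector (1, -2, 0).
P = [[0, 0, 1], [-1, 1, -2], [1, 0, 0]], D = diag(0, 3, -5), P⁻¹ = [[0, 0, 1], [2, 1, 1], [1, 0, 0]].
M⁴ = P·diag(0, 81, 625)·P⁻¹ = [[625, 0, 0], [-1088, 81, 81], [0, 0, 0]].
The requested entry is -1088.

-1088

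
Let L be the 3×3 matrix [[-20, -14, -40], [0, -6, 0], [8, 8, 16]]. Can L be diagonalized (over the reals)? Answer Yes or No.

Characteristic polynomial: p(λ) = λ^3 + 10λ^2 + 24λ = λ(λ + 4)(λ + 6).
All 3 eigenvalues are distinct, so L is diagonalizable.

Yes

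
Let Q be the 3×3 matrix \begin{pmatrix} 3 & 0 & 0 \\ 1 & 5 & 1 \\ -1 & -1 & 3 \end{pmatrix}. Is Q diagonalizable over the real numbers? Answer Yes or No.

No

Characteristic polynomial: p(μ) = μ^3 - 11μ^2 + 40μ - 48 = (μ - 4)^2(μ - 3).
μ = 4 has algebraic multiplicity 2; rank(Q − 4I) = 2, so geometric multiplicity = 1.
Geometric multiplicity < algebraic multiplicity, so Q is not diagonalizable.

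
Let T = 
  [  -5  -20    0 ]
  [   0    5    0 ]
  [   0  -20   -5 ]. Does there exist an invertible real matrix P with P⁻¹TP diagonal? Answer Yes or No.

Yes

Characteristic polynomial: p(s) = s^3 + 5s^2 - 25s - 125 = (s - 5)(s + 5)^2.
s = -5 has algebraic multiplicity 2; rank(T + 5I) = 1, so geometric multiplicity = 2.
Every eigenvalue has geometric = algebraic multiplicity, so T is diagonalizable.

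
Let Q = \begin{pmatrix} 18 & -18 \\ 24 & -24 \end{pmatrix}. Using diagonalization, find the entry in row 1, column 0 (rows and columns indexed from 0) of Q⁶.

Characteristic polynomial: t^2 + 6t = t(t + 6), so the eigenvalues are -6, 0.
t=0: eigenvector (1, 1).
t=-6: eigenvector (3, 4).
P = [[1, 3], [1, 4]], D = diag(0, -6), P⁻¹ = [[4, -3], [-1, 1]].
Q⁶ = P·diag(0, 46656)·P⁻¹ = [[-139968, 139968], [-186624, 186624]].
The requested entry is -186624.

-186624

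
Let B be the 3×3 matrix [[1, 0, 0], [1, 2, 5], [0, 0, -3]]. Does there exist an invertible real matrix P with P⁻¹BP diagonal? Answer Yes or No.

Characteristic polynomial: p(λ) = λ^3 - 7λ + 6 = (λ - 2)(λ - 1)(λ + 3).
All 3 eigenvalues are distinct, so B is diagonalizable.

Yes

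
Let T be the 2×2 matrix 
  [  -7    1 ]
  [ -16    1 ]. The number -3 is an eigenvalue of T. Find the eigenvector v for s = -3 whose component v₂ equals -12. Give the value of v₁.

T + 3I = [[-4, 1], [-16, 4]].
Solving (T + 3I)v = 0 gives the eigenspace spanned by (-3, -12).
With v₂ = -12, v = (-3, -12), so v₁ = -3.

-3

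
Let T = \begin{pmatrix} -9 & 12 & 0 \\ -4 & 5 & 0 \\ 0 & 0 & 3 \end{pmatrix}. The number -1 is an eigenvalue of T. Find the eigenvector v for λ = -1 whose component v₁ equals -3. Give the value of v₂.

T + 1I = [[-8, 12, 0], [-4, 6, 0], [0, 0, 4]].
Solving (T + 1I)v = 0 gives the eigenspace spanned by (-3, -2, 0).
With v₁ = -3, v = (-3, -2, 0), so v₂ = -2.

-2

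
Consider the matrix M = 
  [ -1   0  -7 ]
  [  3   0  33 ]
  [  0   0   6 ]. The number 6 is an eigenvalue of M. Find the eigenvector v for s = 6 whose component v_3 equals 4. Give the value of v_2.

M − 6I = [[-7, 0, -7], [3, -6, 33], [0, 0, 0]].
Solving (M − 6I)v = 0 gives the eigenspace spanned by (-4, 20, 4).
With v_3 = 4, v = (-4, 20, 4), so v_2 = 20.

20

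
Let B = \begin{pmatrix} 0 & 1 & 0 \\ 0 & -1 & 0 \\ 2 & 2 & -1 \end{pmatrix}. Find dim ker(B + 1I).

B + 1I = [[1, 1, 0], [0, 0, 0], [2, 2, 0]].
This matrix has rank 1, so its null space has dimension 3 − 1 = 2.

2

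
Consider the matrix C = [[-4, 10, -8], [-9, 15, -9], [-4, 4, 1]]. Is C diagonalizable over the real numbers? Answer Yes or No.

No

Characteristic polynomial: p(t) = t^3 - 12t^2 + 45t - 54 = (t - 6)(t - 3)^2.
t = 3 has algebraic multiplicity 2; rank(C − 3I) = 2, so geometric multiplicity = 1.
Geometric multiplicity < algebraic multiplicity, so C is not diagonalizable.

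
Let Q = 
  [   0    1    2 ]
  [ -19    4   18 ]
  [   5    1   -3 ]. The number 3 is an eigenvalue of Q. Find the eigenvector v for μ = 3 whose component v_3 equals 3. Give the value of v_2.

3

Q − 3I = [[-3, 1, 2], [-19, 1, 18], [5, 1, -6]].
Solving (Q − 3I)v = 0 gives the eigenspace spanned by (3, 3, 3).
With v_3 = 3, v = (3, 3, 3), so v_2 = 3.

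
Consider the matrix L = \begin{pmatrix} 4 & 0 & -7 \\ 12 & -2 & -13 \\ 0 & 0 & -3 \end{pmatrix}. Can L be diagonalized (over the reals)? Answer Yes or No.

Yes

Characteristic polynomial: p(μ) = μ^3 + μ^2 - 14μ - 24 = (μ - 4)(μ + 2)(μ + 3).
All 3 eigenvalues are distinct, so L is diagonalizable.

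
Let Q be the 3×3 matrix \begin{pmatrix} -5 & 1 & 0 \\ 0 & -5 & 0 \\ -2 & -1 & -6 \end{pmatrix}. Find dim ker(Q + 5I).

1

Q + 5I = [[0, 1, 0], [0, 0, 0], [-2, -1, -1]].
This matrix has rank 2, so its null space has dimension 3 − 2 = 1.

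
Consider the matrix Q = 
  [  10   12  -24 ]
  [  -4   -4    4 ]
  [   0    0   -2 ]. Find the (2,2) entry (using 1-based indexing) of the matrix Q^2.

Characteristic polynomial: λ^3 - 4λ^2 - 4λ + 16 = (λ - 4)(λ - 2)(λ + 2), so the eigenvalues are -2, 2, 4.
λ=2: eigenvector (3, -2, 0).
λ=4: eigenvector (2, -1, 0).
λ=-2: eigenvector (0, 2, 1).
P = [[3, 2, 0], [-2, -1, 2], [0, 0, 1]], D = diag(2, 4, -2), P⁻¹ = [[-1, -2, 4], [2, 3, -6], [0, 0, 1]].
Q² = P·diag(4, 16, 4)·P⁻¹ = [[52, 72, -144], [-24, -32, 72], [0, 0, 4]].
The requested entry is -32.

-32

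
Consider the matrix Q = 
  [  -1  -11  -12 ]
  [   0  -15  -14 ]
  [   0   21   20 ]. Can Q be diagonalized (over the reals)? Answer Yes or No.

Characteristic polynomial: p(r) = r^3 - 4r^2 - 11r - 6 = (r - 6)(r + 1)^2.
r = -1 has algebraic multiplicity 2; rank(Q + 1I) = 2, so geometric multiplicity = 1.
Geometric multiplicity < algebraic multiplicity, so Q is not diagonalizable.

No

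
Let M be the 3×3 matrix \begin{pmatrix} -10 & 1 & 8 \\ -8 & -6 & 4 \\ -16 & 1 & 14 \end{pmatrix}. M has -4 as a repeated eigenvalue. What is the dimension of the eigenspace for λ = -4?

M + 4I = [[-6, 1, 8], [-8, -2, 4], [-16, 1, 18]].
This matrix has rank 2, so its null space has dimension 3 − 2 = 1.

1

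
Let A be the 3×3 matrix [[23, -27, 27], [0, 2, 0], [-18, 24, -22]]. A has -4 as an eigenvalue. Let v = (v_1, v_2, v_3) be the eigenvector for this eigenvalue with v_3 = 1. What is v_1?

A + 4I = [[27, -27, 27], [0, 6, 0], [-18, 24, -18]].
Solving (A + 4I)v = 0 gives the eigenspace spanned by (-1, 0, 1).
With v_3 = 1, v = (-1, 0, 1), so v_1 = -1.

-1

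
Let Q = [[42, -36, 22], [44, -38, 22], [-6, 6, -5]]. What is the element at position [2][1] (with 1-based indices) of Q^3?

1364

Characteristic polynomial: t^3 + t^2 - 32t - 60 = (t - 6)(t + 2)(t + 5), so the eigenvalues are -5, -2, 6.
t=6: eigenvector (1, 1, 0).
t=-2: eigenvector (-1, 0, 2).
t=-5: eigenvector (-2, -2, 1).
P = [[1, -1, -2], [1, 0, -2], [0, 2, 1]], D = diag(6, -2, -5), P⁻¹ = [[4, -3, 2], [-1, 1, 0], [2, -2, 1]].
Q³ = P·diag(216, -8, -125)·P⁻¹ = [[1356, -1140, 682], [1364, -1148, 682], [-234, 234, -125]].
The requested entry is 1364.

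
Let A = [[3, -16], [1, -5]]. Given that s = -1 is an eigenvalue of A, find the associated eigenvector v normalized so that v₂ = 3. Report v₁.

12

A + 1I = [[4, -16], [1, -4]].
Solving (A + 1I)v = 0 gives the eigenspace spanned by (12, 3).
With v₂ = 3, v = (12, 3), so v₁ = 12.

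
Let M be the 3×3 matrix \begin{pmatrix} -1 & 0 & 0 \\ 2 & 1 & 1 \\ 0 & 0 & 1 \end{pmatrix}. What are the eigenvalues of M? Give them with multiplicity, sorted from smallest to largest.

Characteristic polynomial: p(t) = t^3 - t^2 - t + 1 = (t - 1)^2(t + 1).
Roots (with multiplicity): -1, 1, 1.

-1, 1, 1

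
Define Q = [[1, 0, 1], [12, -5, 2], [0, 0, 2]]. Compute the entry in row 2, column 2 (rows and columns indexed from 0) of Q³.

8

Characteristic polynomial: r^3 + 2r^2 - 13r + 10 = (r - 2)(r - 1)(r + 5), so the eigenvalues are -5, 1, 2.
r=1: eigenvector (1, 2, 0).
r=-5: eigenvector (0, 1, 0).
r=2: eigenvector (1, 2, 1).
P = [[1, 0, 1], [2, 1, 2], [0, 0, 1]], D = diag(1, -5, 2), P⁻¹ = [[1, 0, -1], [-2, 1, 0], [0, 0, 1]].
Q³ = P·diag(1, -125, 8)·P⁻¹ = [[1, 0, 7], [252, -125, 14], [0, 0, 8]].
The requested entry is 8.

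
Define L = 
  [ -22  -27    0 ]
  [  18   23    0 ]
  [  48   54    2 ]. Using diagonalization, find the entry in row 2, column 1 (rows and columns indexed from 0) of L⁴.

Characteristic polynomial: t^3 - 3t^2 - 18t + 40 = (t - 5)(t - 2)(t + 4), so the eigenvalues are -4, 2, 5.
t=-4: eigenvector (3, -2, -6).
t=2: eigenvector (0, 0, 1).
t=5: eigenvector (-1, 1, 2).
P = [[3, 0, -1], [-2, 0, 1], [-6, 1, 2]], D = diag(-4, 2, 5), P⁻¹ = [[1, 1, 0], [2, 0, 1], [2, 3, 0]].
L⁴ = P·diag(256, 16, 625)·P⁻¹ = [[-482, -1107, 0], [738, 1363, 0], [996, 2214, 16]].
The requested entry is 2214.

2214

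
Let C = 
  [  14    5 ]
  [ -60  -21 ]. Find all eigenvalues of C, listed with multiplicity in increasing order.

Characteristic polynomial: p(t) = t^2 + 7t + 6 = (t + 1)(t + 6).
Roots (with multiplicity): -6, -1.

-6, -1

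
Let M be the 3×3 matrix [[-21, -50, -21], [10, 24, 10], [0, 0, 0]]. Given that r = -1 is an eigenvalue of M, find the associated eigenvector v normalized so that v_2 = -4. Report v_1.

M + 1I = [[-20, -50, -21], [10, 25, 10], [0, 0, 1]].
Solving (M + 1I)v = 0 gives the eigenspace spanned by (10, -4, 0).
With v_2 = -4, v = (10, -4, 0), so v_1 = 10.

10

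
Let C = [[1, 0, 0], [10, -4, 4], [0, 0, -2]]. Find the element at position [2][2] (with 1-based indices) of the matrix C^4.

256

Characteristic polynomial: s^3 + 5s^2 + 2s - 8 = (s - 1)(s + 2)(s + 4), so the eigenvalues are -4, -2, 1.
s=-4: eigenvector (0, 1, 0).
s=1: eigenvector (1, 2, 0).
s=-2: eigenvector (0, 2, 1).
P = [[0, 1, 0], [1, 2, 2], [0, 0, 1]], D = diag(-4, 1, -2), P⁻¹ = [[-2, 1, -2], [1, 0, 0], [0, 0, 1]].
C⁴ = P·diag(256, 1, 16)·P⁻¹ = [[1, 0, 0], [-510, 256, -480], [0, 0, 16]].
The requested entry is 256.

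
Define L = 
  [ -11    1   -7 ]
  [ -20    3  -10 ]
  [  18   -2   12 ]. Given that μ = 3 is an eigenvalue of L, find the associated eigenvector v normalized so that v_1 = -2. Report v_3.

L − 3I = [[-14, 1, -7], [-20, 0, -10], [18, -2, 9]].
Solving (L − 3I)v = 0 gives the eigenspace spanned by (-2, 0, 4).
With v_1 = -2, v = (-2, 0, 4), so v_3 = 4.

4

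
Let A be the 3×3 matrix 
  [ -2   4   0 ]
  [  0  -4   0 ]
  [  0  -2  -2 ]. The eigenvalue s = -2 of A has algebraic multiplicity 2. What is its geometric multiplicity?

2

A + 2I = [[0, 4, 0], [0, -2, 0], [0, -2, 0]].
This matrix has rank 1, so its null space has dimension 3 − 1 = 2.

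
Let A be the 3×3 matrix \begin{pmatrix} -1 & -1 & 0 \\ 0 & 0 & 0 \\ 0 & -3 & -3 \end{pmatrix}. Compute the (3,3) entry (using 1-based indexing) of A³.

Characteristic polynomial: λ^3 + 4λ^2 + 3λ = λ(λ + 1)(λ + 3), so the eigenvalues are -3, -1, 0.
λ=-3: eigenvector (0, 0, 1).
λ=0: eigenvector (-1, 1, -1).
λ=-1: eigenvector (1, 0, 0).
P = [[0, -1, 1], [0, 1, 0], [1, -1, 0]], D = diag(-3, 0, -1), P⁻¹ = [[0, 1, 1], [0, 1, 0], [1, 1, 0]].
A³ = P·diag(-27, 0, -1)·P⁻¹ = [[-1, -1, 0], [0, 0, 0], [0, -27, -27]].
The requested entry is -27.

-27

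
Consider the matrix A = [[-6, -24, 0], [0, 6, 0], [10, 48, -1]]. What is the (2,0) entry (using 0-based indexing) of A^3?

430

Characteristic polynomial: t^3 + t^2 - 36t - 36 = (t - 6)(t + 1)(t + 6), so the eigenvalues are -6, -1, 6.
t=-6: eigenvector (1, 0, -2).
t=6: eigenvector (-2, 1, 4).
t=-1: eigenvector (0, 0, 1).
P = [[1, -2, 0], [0, 1, 0], [-2, 4, 1]], D = diag(-6, 6, -1), P⁻¹ = [[1, 2, 0], [0, 1, 0], [2, 0, 1]].
A³ = P·diag(-216, 216, -1)·P⁻¹ = [[-216, -864, 0], [0, 216, 0], [430, 1728, -1]].
The requested entry is 430.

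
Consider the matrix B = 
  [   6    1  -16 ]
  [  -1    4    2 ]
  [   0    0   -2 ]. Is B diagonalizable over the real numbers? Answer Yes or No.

Characteristic polynomial: p(λ) = λ^3 - 8λ^2 + 5λ + 50 = (λ - 5)^2(λ + 2).
λ = 5 has algebraic multiplicity 2; rank(B − 5I) = 2, so geometric multiplicity = 1.
Geometric multiplicity < algebraic multiplicity, so B is not diagonalizable.

No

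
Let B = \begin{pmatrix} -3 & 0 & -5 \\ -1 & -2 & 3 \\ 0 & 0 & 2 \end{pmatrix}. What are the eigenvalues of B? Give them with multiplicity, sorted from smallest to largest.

-3, -2, 2

Characteristic polynomial: p(t) = t^3 + 3t^2 - 4t - 12 = (t - 2)(t + 2)(t + 3).
Roots (with multiplicity): -3, -2, 2.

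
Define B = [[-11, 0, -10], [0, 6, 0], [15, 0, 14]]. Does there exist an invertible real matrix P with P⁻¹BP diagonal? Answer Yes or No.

Characteristic polynomial: p(λ) = λ^3 - 9λ^2 + 14λ + 24 = (λ - 6)(λ - 4)(λ + 1).
All 3 eigenvalues are distinct, so B is diagonalizable.

Yes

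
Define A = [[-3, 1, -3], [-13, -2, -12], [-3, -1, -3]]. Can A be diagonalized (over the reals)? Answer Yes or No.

Characteristic polynomial: p(s) = s^3 + 8s^2 + 13s + 6 = (s + 1)^2(s + 6).
s = -1 has algebraic multiplicity 2; rank(A + 1I) = 2, so geometric multiplicity = 1.
Geometric multiplicity < algebraic multiplicity, so A is not diagonalizable.

No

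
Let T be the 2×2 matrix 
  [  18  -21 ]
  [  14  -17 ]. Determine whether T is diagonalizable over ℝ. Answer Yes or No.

Yes

Characteristic polynomial: p(s) = s^2 - s - 12 = (s - 4)(s + 3).
All 2 eigenvalues are distinct, so T is diagonalizable.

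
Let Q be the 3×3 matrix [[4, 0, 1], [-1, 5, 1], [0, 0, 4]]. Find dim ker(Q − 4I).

1

Q − 4I = [[0, 0, 1], [-1, 1, 1], [0, 0, 0]].
This matrix has rank 2, so its null space has dimension 3 − 2 = 1.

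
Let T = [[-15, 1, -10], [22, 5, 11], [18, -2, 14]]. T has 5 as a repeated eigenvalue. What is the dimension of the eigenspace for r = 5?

1

T − 5I = [[-20, 1, -10], [22, 0, 11], [18, -2, 9]].
This matrix has rank 2, so its null space has dimension 3 − 2 = 1.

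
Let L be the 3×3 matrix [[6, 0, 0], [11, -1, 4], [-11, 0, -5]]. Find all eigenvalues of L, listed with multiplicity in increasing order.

Characteristic polynomial: p(μ) = μ^3 - 31μ - 30 = (μ - 6)(μ + 1)(μ + 5).
Roots (with multiplicity): -5, -1, 6.

-5, -1, 6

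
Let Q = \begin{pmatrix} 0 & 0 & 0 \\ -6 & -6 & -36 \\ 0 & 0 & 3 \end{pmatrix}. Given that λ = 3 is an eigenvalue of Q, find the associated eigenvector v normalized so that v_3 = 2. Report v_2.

Q − 3I = [[-3, 0, 0], [-6, -9, -36], [0, 0, 0]].
Solving (Q − 3I)v = 0 gives the eigenspace spanned by (0, -8, 2).
With v_3 = 2, v = (0, -8, 2), so v_2 = -8.

-8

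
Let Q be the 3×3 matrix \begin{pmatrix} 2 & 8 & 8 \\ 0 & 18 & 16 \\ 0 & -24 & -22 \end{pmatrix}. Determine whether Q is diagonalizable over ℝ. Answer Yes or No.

Yes

Characteristic polynomial: p(λ) = λ^3 + 2λ^2 - 20λ + 24 = (λ - 2)^2(λ + 6).
λ = 2 has algebraic multiplicity 2; rank(Q − 2I) = 1, so geometric multiplicity = 2.
Every eigenvalue has geometric = algebraic multiplicity, so Q is diagonalizable.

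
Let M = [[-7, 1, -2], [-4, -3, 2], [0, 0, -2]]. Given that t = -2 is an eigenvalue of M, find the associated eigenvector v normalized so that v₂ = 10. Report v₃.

5

M + 2I = [[-5, 1, -2], [-4, -1, 2], [0, 0, 0]].
Solving (M + 2I)v = 0 gives the eigenspace spanned by (0, 10, 5).
With v₂ = 10, v = (0, 10, 5), so v₃ = 5.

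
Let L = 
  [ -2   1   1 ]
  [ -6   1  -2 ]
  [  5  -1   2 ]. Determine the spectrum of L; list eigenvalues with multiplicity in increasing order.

Characteristic polynomial: p(λ) = λ^3 - λ^2 - 5λ - 3 = (λ - 3)(λ + 1)^2.
Roots (with multiplicity): -1, -1, 3.

-1, -1, 3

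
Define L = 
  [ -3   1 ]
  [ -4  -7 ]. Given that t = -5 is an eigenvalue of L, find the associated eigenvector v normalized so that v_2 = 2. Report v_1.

L + 5I = [[2, 1], [-4, -2]].
Solving (L + 5I)v = 0 gives the eigenspace spanned by (-1, 2).
With v_2 = 2, v = (-1, 2), so v_1 = -1.

-1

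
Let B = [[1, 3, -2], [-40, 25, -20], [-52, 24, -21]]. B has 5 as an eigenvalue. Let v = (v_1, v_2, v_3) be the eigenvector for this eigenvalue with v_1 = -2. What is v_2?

0

B − 5I = [[-4, 3, -2], [-40, 20, -20], [-52, 24, -26]].
Solving (B − 5I)v = 0 gives the eigenspace spanned by (-2, 0, 4).
With v_1 = -2, v = (-2, 0, 4), so v_2 = 0.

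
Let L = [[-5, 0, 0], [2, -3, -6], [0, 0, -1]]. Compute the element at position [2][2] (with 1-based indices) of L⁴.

81

Characteristic polynomial: t^3 + 9t^2 + 23t + 15 = (t + 1)(t + 3)(t + 5), so the eigenvalues are -5, -3, -1.
t=-5: eigenvector (1, -1, 0).
t=-3: eigenvector (0, 1, 0).
t=-1: eigenvector (0, 3, -1).
P = [[1, 0, 0], [-1, 1, 3], [0, 0, -1]], D = diag(-5, -3, -1), P⁻¹ = [[1, 0, 0], [1, 1, 3], [0, 0, -1]].
L⁴ = P·diag(625, 81, 1)·P⁻¹ = [[625, 0, 0], [-544, 81, 240], [0, 0, 1]].
The requested entry is 81.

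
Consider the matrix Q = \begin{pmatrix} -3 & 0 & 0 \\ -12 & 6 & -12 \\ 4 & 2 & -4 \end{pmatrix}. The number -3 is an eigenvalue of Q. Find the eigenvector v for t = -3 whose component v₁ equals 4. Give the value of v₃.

Q + 3I = [[0, 0, 0], [-12, 9, -12], [4, 2, -1]].
Solving (Q + 3I)v = 0 gives the eigenspace spanned by (4, -16, -16).
With v₁ = 4, v = (4, -16, -16), so v₃ = -16.

-16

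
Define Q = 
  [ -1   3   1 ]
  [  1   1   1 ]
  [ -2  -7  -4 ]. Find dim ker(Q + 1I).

1

Q + 1I = [[0, 3, 1], [1, 2, 1], [-2, -7, -3]].
This matrix has rank 2, so its null space has dimension 3 − 2 = 1.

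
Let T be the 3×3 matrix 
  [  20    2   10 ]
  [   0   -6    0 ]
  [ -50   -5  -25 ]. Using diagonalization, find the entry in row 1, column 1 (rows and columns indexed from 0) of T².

Characteristic polynomial: λ^3 + 11λ^2 + 30λ = λ(λ + 5)(λ + 6), so the eigenvalues are -6, -5, 0.
λ=0: eigenvector (1, 0, -2).
λ=-6: eigenvector (-2, 1, 5).
λ=-5: eigenvector (-2, 0, 5).
P = [[1, -2, -2], [0, 1, 0], [-2, 5, 5]], D = diag(0, -6, -5), P⁻¹ = [[5, 0, 2], [0, 1, 0], [2, -1, 1]].
T² = P·diag(0, 36, 25)·P⁻¹ = [[-100, -22, -50], [0, 36, 0], [250, 55, 125]].
The requested entry is 36.

36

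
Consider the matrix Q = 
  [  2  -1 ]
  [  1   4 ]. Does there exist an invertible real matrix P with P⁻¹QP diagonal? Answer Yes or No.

No

Characteristic polynomial: p(s) = s^2 - 6s + 9 = (s - 3)^2.
s = 3 has algebraic multiplicity 2; rank(Q − 3I) = 1, so geometric multiplicity = 1.
Geometric multiplicity < algebraic multiplicity, so Q is not diagonalizable.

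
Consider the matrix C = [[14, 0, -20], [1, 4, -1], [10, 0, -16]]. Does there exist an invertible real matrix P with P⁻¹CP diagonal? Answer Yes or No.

Characteristic polynomial: p(μ) = μ^3 - 2μ^2 - 32μ + 96 = (μ - 4)^2(μ + 6).
μ = 4 has algebraic multiplicity 2; rank(C − 4I) = 2, so geometric multiplicity = 1.
Geometric multiplicity < algebraic multiplicity, so C is not diagonalizable.

No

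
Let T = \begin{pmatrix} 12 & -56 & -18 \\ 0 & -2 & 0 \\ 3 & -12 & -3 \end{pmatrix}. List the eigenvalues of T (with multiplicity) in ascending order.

-2, 3, 6

Characteristic polynomial: p(s) = s^3 - 7s^2 + 36 = (s - 6)(s - 3)(s + 2).
Roots (with multiplicity): -2, 3, 6.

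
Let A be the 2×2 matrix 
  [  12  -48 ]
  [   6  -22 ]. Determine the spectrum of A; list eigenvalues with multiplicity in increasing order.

-6, -4

Characteristic polynomial: p(s) = s^2 + 10s + 24 = (s + 4)(s + 6).
Roots (with multiplicity): -6, -4.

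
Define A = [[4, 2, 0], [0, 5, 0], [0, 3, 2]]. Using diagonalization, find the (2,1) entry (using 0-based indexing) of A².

21

Characteristic polynomial: t^3 - 11t^2 + 38t - 40 = (t - 5)(t - 4)(t - 2), so the eigenvalues are 2, 4, 5.
t=5: eigenvector (2, 1, 1).
t=4: eigenvector (1, 0, 0).
t=2: eigenvector (0, 0, 1).
P = [[2, 1, 0], [1, 0, 0], [1, 0, 1]], D = diag(5, 4, 2), P⁻¹ = [[0, 1, 0], [1, -2, 0], [0, -1, 1]].
A² = P·diag(25, 16, 4)·P⁻¹ = [[16, 18, 0], [0, 25, 0], [0, 21, 4]].
The requested entry is 21.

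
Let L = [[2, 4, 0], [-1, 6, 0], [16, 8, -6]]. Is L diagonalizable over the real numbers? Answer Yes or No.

Characteristic polynomial: p(s) = s^3 - 2s^2 - 32s + 96 = (s - 4)^2(s + 6).
s = 4 has algebraic multiplicity 2; rank(L − 4I) = 2, so geometric multiplicity = 1.
Geometric multiplicity < algebraic multiplicity, so L is not diagonalizable.

No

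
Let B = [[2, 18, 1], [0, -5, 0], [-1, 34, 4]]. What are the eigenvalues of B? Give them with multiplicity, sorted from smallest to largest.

Characteristic polynomial: p(t) = t^3 - t^2 - 21t + 45 = (t - 3)^2(t + 5).
Roots (with multiplicity): -5, 3, 3.

-5, 3, 3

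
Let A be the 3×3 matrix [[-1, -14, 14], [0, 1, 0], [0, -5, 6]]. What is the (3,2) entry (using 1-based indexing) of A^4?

-1295

Characteristic polynomial: μ^3 - 6μ^2 - μ + 6 = (μ - 6)(μ - 1)(μ + 1), so the eigenvalues are -1, 1, 6.
μ=1: eigenvector (0, 1, 1).
μ=-1: eigenvector (1, 0, 0).
μ=6: eigenvector (2, 0, 1).
P = [[0, 1, 2], [1, 0, 0], [1, 0, 1]], D = diag(1, -1, 6), P⁻¹ = [[0, 1, 0], [1, 2, -2], [0, -1, 1]].
A⁴ = P·diag(1, 1, 1296)·P⁻¹ = [[1, -2590, 2590], [0, 1, 0], [0, -1295, 1296]].
The requested entry is -1295.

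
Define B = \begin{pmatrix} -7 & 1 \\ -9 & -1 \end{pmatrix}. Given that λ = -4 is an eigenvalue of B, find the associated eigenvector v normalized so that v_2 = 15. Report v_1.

5

B + 4I = [[-3, 1], [-9, 3]].
Solving (B + 4I)v = 0 gives the eigenspace spanned by (5, 15).
With v_2 = 15, v = (5, 15), so v_1 = 5.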